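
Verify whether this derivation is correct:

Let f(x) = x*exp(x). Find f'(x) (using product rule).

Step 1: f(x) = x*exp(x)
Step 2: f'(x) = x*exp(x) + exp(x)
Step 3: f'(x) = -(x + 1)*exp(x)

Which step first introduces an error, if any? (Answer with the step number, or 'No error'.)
Step 3

Step 3 is incorrect due to a sign flip.
The step shows: -(x + 1)*exp(x)
The correct value should be: (x + 1)*exp(x)

Explanation: The sign of the whole expression was flipped: the term (x + 1)*exp(x) was incorrectly written as -(x + 1)*exp(x)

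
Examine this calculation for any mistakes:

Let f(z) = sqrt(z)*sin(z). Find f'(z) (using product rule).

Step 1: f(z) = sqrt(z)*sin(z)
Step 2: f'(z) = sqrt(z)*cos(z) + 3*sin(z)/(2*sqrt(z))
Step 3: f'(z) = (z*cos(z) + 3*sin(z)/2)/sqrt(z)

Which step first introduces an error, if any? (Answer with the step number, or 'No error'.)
Step 2

Step 2 is incorrect due to a wrong coefficient.
The step shows: sqrt(z)*cos(z) + 3*sin(z)/(2*sqrt(z))
The correct value should be: sqrt(z)*cos(z) + sin(z)/(2*sqrt(z))

Explanation: The coefficient 1/2 was incorrectly written as 3/2: the term sin(z)/(2*sqrt(z)) was incorrectly written as 3*sin(z)/(2*sqrt(z))
The later steps are derived from this incorrect expression, so the error originates in Step 2.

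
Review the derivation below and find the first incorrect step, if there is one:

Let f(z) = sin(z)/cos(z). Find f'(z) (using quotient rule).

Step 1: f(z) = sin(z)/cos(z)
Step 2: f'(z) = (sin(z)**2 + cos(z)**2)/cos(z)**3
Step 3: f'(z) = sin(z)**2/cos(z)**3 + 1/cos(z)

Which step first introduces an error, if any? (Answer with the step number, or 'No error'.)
Step 2

Step 2 is incorrect due to a wrong exponent.
The step shows: (sin(z)**2 + cos(z)**2)/cos(z)**3
The correct value should be: (sin(z)**2 + cos(z)**2)/cos(z)**2

Explanation: The exponent -2 on cos(z) was incorrectly written as -3: the term (sin(z)**2 + cos(z)**2)/cos(z)**2 was incorrectly written as (sin(z)**2 + cos(z)**2)/cos(z)**3
The later steps are derived from this incorrect expression, so the error originates in Step 2.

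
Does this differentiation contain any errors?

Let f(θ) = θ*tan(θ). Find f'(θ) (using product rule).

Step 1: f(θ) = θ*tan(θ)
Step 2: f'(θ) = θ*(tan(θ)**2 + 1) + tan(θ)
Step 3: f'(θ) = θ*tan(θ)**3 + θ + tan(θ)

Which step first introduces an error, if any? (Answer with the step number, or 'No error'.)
Step 3

Step 3 is incorrect due to a wrong exponent.
The step shows: θ*tan(θ)**3 + θ + tan(θ)
The correct value should be: θ*tan(θ)**2 + θ + tan(θ)

Explanation: The exponent 2 on tan(θ) was incorrectly written as 3: the term θ*tan(θ)**2 was incorrectly written as θ*tan(θ)**3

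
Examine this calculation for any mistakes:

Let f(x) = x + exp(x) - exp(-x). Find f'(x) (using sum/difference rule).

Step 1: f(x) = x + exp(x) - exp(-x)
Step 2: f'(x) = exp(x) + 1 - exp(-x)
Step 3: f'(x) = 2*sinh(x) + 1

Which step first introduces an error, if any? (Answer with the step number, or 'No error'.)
Step 2

Step 2 is incorrect due to a sign flip.
The step shows: exp(x) + 1 - exp(-x)
The correct value should be: exp(x) + 1 + exp(-x)

Explanation: The sign of one term was flipped: the term exp(-x) was incorrectly written as -exp(-x)
The later steps are derived from this incorrect expression, so the error originates in Step 2.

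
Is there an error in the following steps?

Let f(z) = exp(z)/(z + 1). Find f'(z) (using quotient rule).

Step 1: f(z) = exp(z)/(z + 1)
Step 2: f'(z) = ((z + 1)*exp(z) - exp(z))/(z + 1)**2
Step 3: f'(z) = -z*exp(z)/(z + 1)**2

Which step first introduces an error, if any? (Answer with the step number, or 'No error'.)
Step 3

Step 3 is incorrect due to a sign flip.
The step shows: -z*exp(z)/(z + 1)**2
The correct value should be: z*exp(z)/(z + 1)**2

Explanation: The sign of the whole expression was flipped: the term z*exp(z)/(z + 1)**2 was incorrectly written as -z*exp(z)/(z + 1)**2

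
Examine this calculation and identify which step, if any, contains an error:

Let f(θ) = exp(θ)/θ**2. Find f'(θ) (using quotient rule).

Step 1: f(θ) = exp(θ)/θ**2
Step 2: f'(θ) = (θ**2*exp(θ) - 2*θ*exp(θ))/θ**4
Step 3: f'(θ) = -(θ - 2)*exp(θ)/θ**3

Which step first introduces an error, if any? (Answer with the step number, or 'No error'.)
Step 3

Step 3 is incorrect due to a sign flip.
The step shows: -(θ - 2)*exp(θ)/θ**3
The correct value should be: (θ - 2)*exp(θ)/θ**3

Explanation: The sign of the whole expression was flipped: the term (θ - 2)*exp(θ)/θ**3 was incorrectly written as -(θ - 2)*exp(θ)/θ**3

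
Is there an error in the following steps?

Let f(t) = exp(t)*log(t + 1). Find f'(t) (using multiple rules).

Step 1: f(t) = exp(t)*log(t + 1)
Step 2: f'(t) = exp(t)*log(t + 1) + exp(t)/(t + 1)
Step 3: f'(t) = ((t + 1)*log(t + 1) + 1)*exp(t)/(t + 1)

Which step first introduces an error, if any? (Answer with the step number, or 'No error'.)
No error

All steps in this derivation are correct.
The final answer f'(t) = ((t + 1)*log(t + 1) + 1)*exp(t)/(t + 1) is valid.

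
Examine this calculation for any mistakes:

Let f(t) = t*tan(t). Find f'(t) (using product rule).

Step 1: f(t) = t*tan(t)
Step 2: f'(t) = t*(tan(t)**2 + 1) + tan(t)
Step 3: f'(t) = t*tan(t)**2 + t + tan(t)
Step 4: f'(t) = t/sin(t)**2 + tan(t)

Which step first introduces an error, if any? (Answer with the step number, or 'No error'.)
Step 4

Step 4 is incorrect due to a wrong trig function.
The step shows: t/sin(t)**2 + tan(t)
The correct value should be: t/cos(t)**2 + tan(t)

Explanation: cos(t) was incorrectly written as sin(t): the term t/cos(t)**2 was incorrectly written as t/sin(t)**2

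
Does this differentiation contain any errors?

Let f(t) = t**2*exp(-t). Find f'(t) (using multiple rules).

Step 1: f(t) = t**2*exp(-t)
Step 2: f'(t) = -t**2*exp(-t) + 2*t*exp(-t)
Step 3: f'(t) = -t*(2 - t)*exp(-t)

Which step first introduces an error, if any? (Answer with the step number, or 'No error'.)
Step 3

Step 3 is incorrect due to a sign flip.
The step shows: -t*(2 - t)*exp(-t)
The correct value should be: t*(2 - t)*exp(-t)

Explanation: The sign of the whole expression was flipped: the term t*(2 - t)*exp(-t) was incorrectly written as -t*(2 - t)*exp(-t)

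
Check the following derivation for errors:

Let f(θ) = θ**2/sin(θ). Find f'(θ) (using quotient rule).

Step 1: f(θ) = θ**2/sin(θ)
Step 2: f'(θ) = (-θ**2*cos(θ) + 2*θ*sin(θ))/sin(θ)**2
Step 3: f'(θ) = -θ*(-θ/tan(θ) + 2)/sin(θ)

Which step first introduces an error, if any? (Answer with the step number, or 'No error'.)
Step 3

Step 3 is incorrect due to a sign flip.
The step shows: -θ*(-θ/tan(θ) + 2)/sin(θ)
The correct value should be: θ*(-θ/tan(θ) + 2)/sin(θ)

Explanation: The sign of the whole expression was flipped: the term θ*(-θ/tan(θ) + 2)/sin(θ) was incorrectly written as -θ*(-θ/tan(θ) + 2)/sin(θ)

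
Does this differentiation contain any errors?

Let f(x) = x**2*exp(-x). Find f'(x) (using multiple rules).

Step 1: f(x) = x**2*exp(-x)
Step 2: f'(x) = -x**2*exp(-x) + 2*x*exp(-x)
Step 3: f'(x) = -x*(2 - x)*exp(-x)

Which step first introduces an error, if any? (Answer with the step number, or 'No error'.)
Step 3

Step 3 is incorrect due to a sign flip.
The step shows: -x*(2 - x)*exp(-x)
The correct value should be: x*(2 - x)*exp(-x)

Explanation: The sign of the whole expression was flipped: the term x*(2 - x)*exp(-x) was incorrectly written as -x*(2 - x)*exp(-x)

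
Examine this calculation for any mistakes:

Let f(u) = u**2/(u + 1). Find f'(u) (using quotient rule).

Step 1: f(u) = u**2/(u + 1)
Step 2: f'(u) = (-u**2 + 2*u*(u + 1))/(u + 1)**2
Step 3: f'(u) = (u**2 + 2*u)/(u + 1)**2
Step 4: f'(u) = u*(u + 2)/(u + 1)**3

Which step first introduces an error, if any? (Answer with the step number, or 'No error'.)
Step 4

Step 4 is incorrect due to a wrong exponent.
The step shows: u*(u + 2)/(u + 1)**3
The correct value should be: u*(u + 2)/(u + 1)**2

Explanation: The exponent -2 on u + 1 was incorrectly written as -3: the term u*(u + 2)/(u + 1)**2 was incorrectly written as u*(u + 2)/(u + 1)**3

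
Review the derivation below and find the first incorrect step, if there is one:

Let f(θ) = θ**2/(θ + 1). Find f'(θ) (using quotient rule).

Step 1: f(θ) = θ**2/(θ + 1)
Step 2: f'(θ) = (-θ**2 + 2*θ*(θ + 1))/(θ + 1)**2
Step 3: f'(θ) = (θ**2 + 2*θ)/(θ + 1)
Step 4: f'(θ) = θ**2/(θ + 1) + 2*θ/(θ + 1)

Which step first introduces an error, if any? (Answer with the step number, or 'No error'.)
Step 3

Step 3 is incorrect due to a wrong exponent.
The step shows: (θ**2 + 2*θ)/(θ + 1)
The correct value should be: (θ**2 + 2*θ)/(θ + 1)**2

Explanation: The exponent -2 on θ + 1 was incorrectly written as -1: the term (θ**2 + 2*θ)/(θ + 1)**2 was incorrectly written as (θ**2 + 2*θ)/(θ + 1)
The later steps are derived from this incorrect expression, so the error originates in Step 3.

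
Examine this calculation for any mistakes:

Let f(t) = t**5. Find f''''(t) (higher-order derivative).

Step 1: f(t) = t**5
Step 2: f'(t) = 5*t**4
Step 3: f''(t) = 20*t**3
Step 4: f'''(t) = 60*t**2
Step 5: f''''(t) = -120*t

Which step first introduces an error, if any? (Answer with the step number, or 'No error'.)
Step 5

Step 5 is incorrect due to a sign flip.
The step shows: -120*t
The correct value should be: 120*t

Explanation: The sign of the whole expression was flipped: the term 120*t was incorrectly written as -120*t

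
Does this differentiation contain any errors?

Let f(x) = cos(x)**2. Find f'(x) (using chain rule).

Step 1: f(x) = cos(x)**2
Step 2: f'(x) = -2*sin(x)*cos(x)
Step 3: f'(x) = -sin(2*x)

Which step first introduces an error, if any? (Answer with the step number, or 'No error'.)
No error

All steps in this derivation are correct.
The final answer f'(x) = -sin(2*x) is valid.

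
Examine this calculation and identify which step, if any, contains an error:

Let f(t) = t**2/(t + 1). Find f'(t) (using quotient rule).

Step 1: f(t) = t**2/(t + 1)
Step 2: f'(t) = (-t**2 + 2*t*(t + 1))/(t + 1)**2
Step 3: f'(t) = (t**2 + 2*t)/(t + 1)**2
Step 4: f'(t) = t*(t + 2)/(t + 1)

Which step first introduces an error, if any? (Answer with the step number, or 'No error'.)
Step 4

Step 4 is incorrect due to a wrong exponent.
The step shows: t*(t + 2)/(t + 1)
The correct value should be: t*(t + 2)/(t + 1)**2

Explanation: The exponent -2 on t + 1 was incorrectly written as -1: the term t*(t + 2)/(t + 1)**2 was incorrectly written as t*(t + 2)/(t + 1)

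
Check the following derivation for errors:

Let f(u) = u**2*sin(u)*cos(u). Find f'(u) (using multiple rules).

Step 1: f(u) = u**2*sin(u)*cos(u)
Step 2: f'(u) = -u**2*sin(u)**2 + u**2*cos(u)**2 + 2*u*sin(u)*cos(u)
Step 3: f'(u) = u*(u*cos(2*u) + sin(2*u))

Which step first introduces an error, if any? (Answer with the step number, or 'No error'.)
No error

All steps in this derivation are correct.
The final answer f'(u) = u*(u*cos(2*u) + sin(2*u)) is valid.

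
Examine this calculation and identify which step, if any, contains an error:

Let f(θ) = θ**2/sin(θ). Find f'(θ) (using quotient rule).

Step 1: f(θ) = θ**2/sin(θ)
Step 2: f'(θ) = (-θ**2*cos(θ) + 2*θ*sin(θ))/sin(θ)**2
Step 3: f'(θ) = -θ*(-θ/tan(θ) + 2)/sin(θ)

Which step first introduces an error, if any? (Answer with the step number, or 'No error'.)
Step 3

Step 3 is incorrect due to a sign flip.
The step shows: -θ*(-θ/tan(θ) + 2)/sin(θ)
The correct value should be: θ*(-θ/tan(θ) + 2)/sin(θ)

Explanation: The sign of the whole expression was flipped: the term θ*(-θ/tan(θ) + 2)/sin(θ) was incorrectly written as -θ*(-θ/tan(θ) + 2)/sin(θ)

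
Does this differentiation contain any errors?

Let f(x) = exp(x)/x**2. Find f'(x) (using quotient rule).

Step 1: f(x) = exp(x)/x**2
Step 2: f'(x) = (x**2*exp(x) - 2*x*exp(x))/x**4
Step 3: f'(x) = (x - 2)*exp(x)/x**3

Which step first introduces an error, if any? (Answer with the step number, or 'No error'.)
No error

All steps in this derivation are correct.
The final answer f'(x) = (x - 2)*exp(x)/x**3 is valid.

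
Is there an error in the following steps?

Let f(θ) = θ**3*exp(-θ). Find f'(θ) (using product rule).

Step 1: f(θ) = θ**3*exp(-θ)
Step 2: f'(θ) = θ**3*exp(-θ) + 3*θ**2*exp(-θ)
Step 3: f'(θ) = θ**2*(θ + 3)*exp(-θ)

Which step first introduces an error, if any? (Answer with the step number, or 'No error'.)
Step 2

Step 2 is incorrect due to a sign flip.
The step shows: θ**3*exp(-θ) + 3*θ**2*exp(-θ)
The correct value should be: -θ**3*exp(-θ) + 3*θ**2*exp(-θ)

Explanation: The sign of one term was flipped: the term -θ**3*exp(-θ) was incorrectly written as θ**3*exp(-θ)
The later steps are derived from this incorrect expression, so the error originates in Step 2.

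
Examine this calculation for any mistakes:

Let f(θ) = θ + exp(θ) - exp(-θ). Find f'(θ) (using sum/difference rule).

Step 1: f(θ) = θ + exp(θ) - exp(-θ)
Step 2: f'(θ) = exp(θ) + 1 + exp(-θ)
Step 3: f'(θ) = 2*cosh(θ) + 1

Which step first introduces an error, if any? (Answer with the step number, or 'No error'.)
No error

All steps in this derivation are correct.
The final answer f'(θ) = 2*cosh(θ) + 1 is valid.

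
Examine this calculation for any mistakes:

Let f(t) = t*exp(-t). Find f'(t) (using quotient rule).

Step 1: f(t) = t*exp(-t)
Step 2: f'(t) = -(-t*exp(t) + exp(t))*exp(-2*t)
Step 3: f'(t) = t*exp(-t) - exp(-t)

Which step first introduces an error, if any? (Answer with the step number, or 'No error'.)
Step 2

Step 2 is incorrect due to a sign flip.
The step shows: -(-t*exp(t) + exp(t))*exp(-2*t)
The correct value should be: (-t*exp(t) + exp(t))*exp(-2*t)

Explanation: The sign of the whole expression was flipped: the term (-t*exp(t) + exp(t))*exp(-2*t) was incorrectly written as -(-t*exp(t) + exp(t))*exp(-2*t)
The later steps are derived from this incorrect expression, so the error originates in Step 2.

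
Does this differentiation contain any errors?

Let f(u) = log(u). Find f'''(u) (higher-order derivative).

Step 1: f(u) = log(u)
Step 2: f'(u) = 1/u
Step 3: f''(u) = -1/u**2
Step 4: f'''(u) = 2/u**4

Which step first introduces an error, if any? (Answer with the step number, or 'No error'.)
Step 4

Step 4 is incorrect due to a wrong exponent.
The step shows: 2/u**4
The correct value should be: 2/u**3

Explanation: The exponent -3 on u was incorrectly written as -4: the term 2/u**3 was incorrectly written as 2/u**4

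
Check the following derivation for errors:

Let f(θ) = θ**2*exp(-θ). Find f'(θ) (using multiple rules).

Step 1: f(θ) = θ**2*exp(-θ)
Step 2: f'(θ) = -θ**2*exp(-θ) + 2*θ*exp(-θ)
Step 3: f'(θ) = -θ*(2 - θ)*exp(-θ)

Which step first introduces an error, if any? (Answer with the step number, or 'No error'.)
Step 3

Step 3 is incorrect due to a sign flip.
The step shows: -θ*(2 - θ)*exp(-θ)
The correct value should be: θ*(2 - θ)*exp(-θ)

Explanation: The sign of the whole expression was flipped: the term θ*(2 - θ)*exp(-θ) was incorrectly written as -θ*(2 - θ)*exp(-θ)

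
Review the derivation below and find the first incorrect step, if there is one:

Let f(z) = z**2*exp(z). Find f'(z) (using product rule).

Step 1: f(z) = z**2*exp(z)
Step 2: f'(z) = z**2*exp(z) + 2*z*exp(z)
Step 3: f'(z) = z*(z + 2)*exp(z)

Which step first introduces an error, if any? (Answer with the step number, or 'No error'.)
No error

All steps in this derivation are correct.
The final answer f'(z) = z*(z + 2)*exp(z) is valid.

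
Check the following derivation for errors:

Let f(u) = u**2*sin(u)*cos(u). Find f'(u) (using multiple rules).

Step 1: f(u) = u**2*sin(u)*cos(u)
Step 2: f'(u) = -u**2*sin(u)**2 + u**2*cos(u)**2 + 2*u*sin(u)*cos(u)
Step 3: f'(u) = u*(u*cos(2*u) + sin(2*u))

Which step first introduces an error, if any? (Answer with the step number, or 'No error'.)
No error

All steps in this derivation are correct.
The final answer f'(u) = u*(u*cos(2*u) + sin(2*u)) is valid.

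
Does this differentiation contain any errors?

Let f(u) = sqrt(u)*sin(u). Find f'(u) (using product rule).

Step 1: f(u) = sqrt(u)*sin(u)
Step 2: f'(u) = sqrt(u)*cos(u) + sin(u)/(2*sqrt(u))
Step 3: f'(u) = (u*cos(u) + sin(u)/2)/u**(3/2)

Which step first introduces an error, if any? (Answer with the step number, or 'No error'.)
Step 3

Step 3 is incorrect due to a wrong exponent.
The step shows: (u*cos(u) + sin(u)/2)/u**(3/2)
The correct value should be: (u*cos(u) + sin(u)/2)/sqrt(u)

Explanation: The exponent -1/2 on u was incorrectly written as -3/2: the term (u*cos(u) + sin(u)/2)/sqrt(u) was incorrectly written as (u*cos(u) + sin(u)/2)/u**(3/2)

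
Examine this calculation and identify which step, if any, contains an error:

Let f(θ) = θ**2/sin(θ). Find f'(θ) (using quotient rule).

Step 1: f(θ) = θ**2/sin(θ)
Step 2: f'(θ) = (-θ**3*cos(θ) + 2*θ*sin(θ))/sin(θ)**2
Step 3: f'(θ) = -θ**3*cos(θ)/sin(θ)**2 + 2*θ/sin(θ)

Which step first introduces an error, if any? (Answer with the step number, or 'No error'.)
Step 2

Step 2 is incorrect due to a wrong exponent.
The step shows: (-θ**3*cos(θ) + 2*θ*sin(θ))/sin(θ)**2
The correct value should be: (-θ**2*cos(θ) + 2*θ*sin(θ))/sin(θ)**2

Explanation: The exponent 2 on θ was incorrectly written as 3: the term (-θ**2*cos(θ) + 2*θ*sin(θ))/sin(θ)**2 was incorrectly written as (-θ**3*cos(θ) + 2*θ*sin(θ))/sin(θ)**2
The later steps are derived from this incorrect expression, so the error originates in Step 2.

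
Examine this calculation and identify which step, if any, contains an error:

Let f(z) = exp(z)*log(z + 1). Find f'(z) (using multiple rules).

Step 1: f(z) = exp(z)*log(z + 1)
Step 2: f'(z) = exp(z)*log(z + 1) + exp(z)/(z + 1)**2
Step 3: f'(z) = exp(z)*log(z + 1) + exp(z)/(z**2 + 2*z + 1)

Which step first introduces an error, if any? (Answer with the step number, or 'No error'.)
Step 2

Step 2 is incorrect due to a wrong exponent.
The step shows: exp(z)*log(z + 1) + exp(z)/(z + 1)**2
The correct value should be: exp(z)*log(z + 1) + exp(z)/(z + 1)

Explanation: The exponent -1 on z + 1 was incorrectly written as -2: the term exp(z)/(z + 1) was incorrectly written as exp(z)/(z + 1)**2
The later steps are derived from this incorrect expression, so the error originates in Step 2.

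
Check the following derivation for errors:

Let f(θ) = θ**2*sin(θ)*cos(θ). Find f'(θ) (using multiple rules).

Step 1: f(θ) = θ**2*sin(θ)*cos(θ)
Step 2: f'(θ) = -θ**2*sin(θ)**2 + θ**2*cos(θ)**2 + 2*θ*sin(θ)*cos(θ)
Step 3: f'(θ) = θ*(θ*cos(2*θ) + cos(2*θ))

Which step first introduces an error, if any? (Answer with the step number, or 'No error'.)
Step 3

Step 3 is incorrect due to a wrong trig function.
The step shows: θ*(θ*cos(2*θ) + cos(2*θ))
The correct value should be: θ*(θ*cos(2*θ) + sin(2*θ))

Explanation: sin(2*θ) was incorrectly written as cos(2*θ): the term θ*(θ*cos(2*θ) + sin(2*θ)) was incorrectly written as θ*(θ*cos(2*θ) + cos(2*θ))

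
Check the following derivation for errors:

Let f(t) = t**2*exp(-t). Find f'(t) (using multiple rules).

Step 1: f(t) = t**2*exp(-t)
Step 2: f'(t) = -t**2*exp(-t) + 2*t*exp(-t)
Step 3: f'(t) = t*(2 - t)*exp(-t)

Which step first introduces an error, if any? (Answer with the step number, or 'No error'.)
No error

All steps in this derivation are correct.
The final answer f'(t) = t*(2 - t)*exp(-t) is valid.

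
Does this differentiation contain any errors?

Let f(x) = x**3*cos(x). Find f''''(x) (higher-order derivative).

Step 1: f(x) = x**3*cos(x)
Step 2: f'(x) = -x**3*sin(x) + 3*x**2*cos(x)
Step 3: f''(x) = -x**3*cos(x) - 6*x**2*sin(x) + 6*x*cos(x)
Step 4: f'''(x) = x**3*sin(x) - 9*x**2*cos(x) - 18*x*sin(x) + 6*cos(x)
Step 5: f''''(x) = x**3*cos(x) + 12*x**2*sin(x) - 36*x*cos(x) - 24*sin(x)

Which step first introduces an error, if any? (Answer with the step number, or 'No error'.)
No error

All steps in this derivation are correct.
The final answer f''''(x) = x**3*cos(x) + 12*x**2*sin(x) - 36*x*cos(x) - 24*sin(x) is valid.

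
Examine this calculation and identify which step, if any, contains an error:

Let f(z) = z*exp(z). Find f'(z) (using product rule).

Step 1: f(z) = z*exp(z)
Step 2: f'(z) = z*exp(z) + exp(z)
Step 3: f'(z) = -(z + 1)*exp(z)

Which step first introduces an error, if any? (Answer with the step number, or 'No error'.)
Step 3

Step 3 is incorrect due to a sign flip.
The step shows: -(z + 1)*exp(z)
The correct value should be: (z + 1)*exp(z)

Explanation: The sign of the whole expression was flipped: the term (z + 1)*exp(z) was incorrectly written as -(z + 1)*exp(z)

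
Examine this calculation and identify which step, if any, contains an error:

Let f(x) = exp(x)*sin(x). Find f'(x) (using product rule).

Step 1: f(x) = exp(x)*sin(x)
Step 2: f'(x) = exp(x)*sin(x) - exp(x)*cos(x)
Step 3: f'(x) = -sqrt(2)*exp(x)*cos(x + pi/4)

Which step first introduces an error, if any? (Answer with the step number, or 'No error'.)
Step 2

Step 2 is incorrect due to a sign flip.
The step shows: exp(x)*sin(x) - exp(x)*cos(x)
The correct value should be: exp(x)*sin(x) + exp(x)*cos(x)

Explanation: The sign of one term was flipped: the term exp(x)*cos(x) was incorrectly written as -exp(x)*cos(x)
The later steps are derived from this incorrect expression, so the error originates in Step 2.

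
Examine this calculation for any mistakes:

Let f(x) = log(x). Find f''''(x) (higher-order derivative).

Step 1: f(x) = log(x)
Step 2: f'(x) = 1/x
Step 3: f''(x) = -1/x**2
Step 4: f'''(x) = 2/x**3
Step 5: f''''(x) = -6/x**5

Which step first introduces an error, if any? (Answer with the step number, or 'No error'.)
Step 5

Step 5 is incorrect due to a wrong exponent.
The step shows: -6/x**5
The correct value should be: -6/x**4

Explanation: The exponent -4 on x was incorrectly written as -5: the term -6/x**4 was incorrectly written as -6/x**5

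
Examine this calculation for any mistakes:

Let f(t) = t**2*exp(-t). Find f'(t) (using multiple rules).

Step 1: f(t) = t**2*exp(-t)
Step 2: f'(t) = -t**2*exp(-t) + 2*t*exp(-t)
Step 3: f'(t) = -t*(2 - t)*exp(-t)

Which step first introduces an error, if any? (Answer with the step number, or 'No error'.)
Step 3

Step 3 is incorrect due to a sign flip.
The step shows: -t*(2 - t)*exp(-t)
The correct value should be: t*(2 - t)*exp(-t)

Explanation: The sign of the whole expression was flipped: the term t*(2 - t)*exp(-t) was incorrectly written as -t*(2 - t)*exp(-t)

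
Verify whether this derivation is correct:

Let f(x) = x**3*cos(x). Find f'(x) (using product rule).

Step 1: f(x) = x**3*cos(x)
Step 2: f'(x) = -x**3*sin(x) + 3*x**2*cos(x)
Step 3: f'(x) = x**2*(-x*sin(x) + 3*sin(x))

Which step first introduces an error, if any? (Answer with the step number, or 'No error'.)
Step 3

Step 3 is incorrect due to a wrong trig function.
The step shows: x**2*(-x*sin(x) + 3*sin(x))
The correct value should be: x**2*(-x*sin(x) + 3*cos(x))

Explanation: cos(x) was incorrectly written as sin(x): the term x**2*(-x*sin(x) + 3*cos(x)) was incorrectly written as x**2*(-x*sin(x) + 3*sin(x))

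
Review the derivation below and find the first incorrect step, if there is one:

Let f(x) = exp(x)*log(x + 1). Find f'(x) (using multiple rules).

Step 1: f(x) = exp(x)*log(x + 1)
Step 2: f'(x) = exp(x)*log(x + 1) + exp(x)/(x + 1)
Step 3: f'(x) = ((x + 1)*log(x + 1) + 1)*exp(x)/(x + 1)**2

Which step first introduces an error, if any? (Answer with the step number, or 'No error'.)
Step 3

Step 3 is incorrect due to a wrong exponent.
The step shows: ((x + 1)*log(x + 1) + 1)*exp(x)/(x + 1)**2
The correct value should be: ((x + 1)*log(x + 1) + 1)*exp(x)/(x + 1)

Explanation: The exponent -1 on x + 1 was incorrectly written as -2: the term ((x + 1)*log(x + 1) + 1)*exp(x)/(x + 1) was incorrectly written as ((x + 1)*log(x + 1) + 1)*exp(x)/(x + 1)**2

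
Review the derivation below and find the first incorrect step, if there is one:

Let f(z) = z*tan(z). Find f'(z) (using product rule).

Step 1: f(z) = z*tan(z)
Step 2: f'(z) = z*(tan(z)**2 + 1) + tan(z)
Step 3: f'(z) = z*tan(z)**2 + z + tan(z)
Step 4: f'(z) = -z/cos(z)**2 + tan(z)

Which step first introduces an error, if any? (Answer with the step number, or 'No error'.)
Step 4

Step 4 is incorrect due to a sign flip.
The step shows: -z/cos(z)**2 + tan(z)
The correct value should be: z/cos(z)**2 + tan(z)

Explanation: The sign of one term was flipped: the term z/cos(z)**2 was incorrectly written as -z/cos(z)**2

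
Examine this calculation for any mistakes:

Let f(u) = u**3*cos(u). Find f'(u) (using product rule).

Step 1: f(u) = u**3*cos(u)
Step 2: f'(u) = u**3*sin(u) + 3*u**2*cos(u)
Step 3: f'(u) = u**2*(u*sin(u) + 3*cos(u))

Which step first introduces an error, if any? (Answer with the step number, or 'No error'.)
Step 2

Step 2 is incorrect due to a sign flip.
The step shows: u**3*sin(u) + 3*u**2*cos(u)
The correct value should be: -u**3*sin(u) + 3*u**2*cos(u)

Explanation: The sign of one term was flipped: the term -u**3*sin(u) was incorrectly written as u**3*sin(u)
The later steps are derived from this incorrect expression, so the error originates in Step 2.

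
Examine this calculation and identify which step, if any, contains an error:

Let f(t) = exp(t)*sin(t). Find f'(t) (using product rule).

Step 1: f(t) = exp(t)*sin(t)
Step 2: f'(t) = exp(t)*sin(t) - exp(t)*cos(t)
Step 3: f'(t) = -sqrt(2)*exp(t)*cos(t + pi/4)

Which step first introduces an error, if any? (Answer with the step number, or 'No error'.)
Step 2

Step 2 is incorrect due to a sign flip.
The step shows: exp(t)*sin(t) - exp(t)*cos(t)
The correct value should be: exp(t)*sin(t) + exp(t)*cos(t)

Explanation: The sign of one term was flipped: the term exp(t)*cos(t) was incorrectly written as -exp(t)*cos(t)
The later steps are derived from this incorrect expression, so the error originates in Step 2.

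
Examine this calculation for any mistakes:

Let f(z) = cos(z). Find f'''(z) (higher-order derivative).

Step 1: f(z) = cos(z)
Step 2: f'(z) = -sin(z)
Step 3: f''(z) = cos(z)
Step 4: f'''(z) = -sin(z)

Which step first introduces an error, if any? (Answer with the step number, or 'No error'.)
Step 3

Step 3 is incorrect due to a sign flip.
The step shows: cos(z)
The correct value should be: -cos(z)

Explanation: The sign of the whole expression was flipped: the term -cos(z) was incorrectly written as cos(z)
The later steps are derived from this incorrect expression, so the error originates in Step 3.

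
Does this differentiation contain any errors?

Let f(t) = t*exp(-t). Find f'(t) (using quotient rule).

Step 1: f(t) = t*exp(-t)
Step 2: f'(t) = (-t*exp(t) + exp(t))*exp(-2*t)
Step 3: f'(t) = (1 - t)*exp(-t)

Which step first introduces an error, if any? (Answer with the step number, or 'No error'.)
No error

All steps in this derivation are correct.
The final answer f'(t) = (1 - t)*exp(-t) is valid.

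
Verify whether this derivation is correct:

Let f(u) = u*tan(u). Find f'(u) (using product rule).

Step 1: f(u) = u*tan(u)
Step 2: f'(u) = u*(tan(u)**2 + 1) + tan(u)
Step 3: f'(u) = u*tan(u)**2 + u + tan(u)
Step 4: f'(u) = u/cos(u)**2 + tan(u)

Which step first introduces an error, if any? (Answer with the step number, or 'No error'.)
No error

All steps in this derivation are correct.
The final answer f'(u) = u/cos(u)**2 + tan(u) is valid.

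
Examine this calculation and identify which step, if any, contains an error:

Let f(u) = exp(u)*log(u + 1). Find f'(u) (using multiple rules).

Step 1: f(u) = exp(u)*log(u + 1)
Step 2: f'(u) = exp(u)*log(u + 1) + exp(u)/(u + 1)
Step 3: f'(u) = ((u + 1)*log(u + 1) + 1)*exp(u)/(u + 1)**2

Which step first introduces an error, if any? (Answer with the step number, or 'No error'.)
Step 3

Step 3 is incorrect due to a wrong exponent.
The step shows: ((u + 1)*log(u + 1) + 1)*exp(u)/(u + 1)**2
The correct value should be: ((u + 1)*log(u + 1) + 1)*exp(u)/(u + 1)

Explanation: The exponent -1 on u + 1 was incorrectly written as -2: the term ((u + 1)*log(u + 1) + 1)*exp(u)/(u + 1) was incorrectly written as ((u + 1)*log(u + 1) + 1)*exp(u)/(u + 1)**2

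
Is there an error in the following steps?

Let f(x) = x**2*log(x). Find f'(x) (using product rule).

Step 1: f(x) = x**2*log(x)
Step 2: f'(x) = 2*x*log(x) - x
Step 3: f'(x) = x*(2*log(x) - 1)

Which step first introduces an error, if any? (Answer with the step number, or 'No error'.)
Step 2

Step 2 is incorrect due to a sign flip.
The step shows: 2*x*log(x) - x
The correct value should be: 2*x*log(x) + x

Explanation: The sign of one term was flipped: the term x was incorrectly written as -x
The later steps are derived from this incorrect expression, so the error originates in Step 2.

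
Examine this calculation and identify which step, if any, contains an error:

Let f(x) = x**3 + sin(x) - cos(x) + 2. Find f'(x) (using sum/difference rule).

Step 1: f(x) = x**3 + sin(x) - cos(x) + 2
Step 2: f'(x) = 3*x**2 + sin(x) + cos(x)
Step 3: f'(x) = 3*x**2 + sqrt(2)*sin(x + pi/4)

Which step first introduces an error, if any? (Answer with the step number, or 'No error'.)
No error

All steps in this derivation are correct.
The final answer f'(x) = 3*x**2 + sqrt(2)*sin(x + pi/4) is valid.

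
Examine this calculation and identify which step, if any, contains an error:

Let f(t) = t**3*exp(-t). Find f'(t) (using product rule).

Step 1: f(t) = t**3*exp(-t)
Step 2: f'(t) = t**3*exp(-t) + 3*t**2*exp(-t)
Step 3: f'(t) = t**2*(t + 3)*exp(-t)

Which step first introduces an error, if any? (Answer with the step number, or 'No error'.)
Step 2

Step 2 is incorrect due to a sign flip.
The step shows: t**3*exp(-t) + 3*t**2*exp(-t)
The correct value should be: -t**3*exp(-t) + 3*t**2*exp(-t)

Explanation: The sign of one term was flipped: the term -t**3*exp(-t) was incorrectly written as t**3*exp(-t)
The later steps are derived from this incorrect expression, so the error originates in Step 2.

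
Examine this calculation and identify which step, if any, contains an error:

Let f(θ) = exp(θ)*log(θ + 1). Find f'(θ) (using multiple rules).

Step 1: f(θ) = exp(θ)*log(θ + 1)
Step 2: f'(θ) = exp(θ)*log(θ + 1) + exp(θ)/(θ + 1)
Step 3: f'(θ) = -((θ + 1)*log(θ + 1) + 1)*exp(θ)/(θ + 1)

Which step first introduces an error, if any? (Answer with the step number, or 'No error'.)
Step 3

Step 3 is incorrect due to a sign flip.
The step shows: -((θ + 1)*log(θ + 1) + 1)*exp(θ)/(θ + 1)
The correct value should be: ((θ + 1)*log(θ + 1) + 1)*exp(θ)/(θ + 1)

Explanation: The sign of the whole expression was flipped: the term ((θ + 1)*log(θ + 1) + 1)*exp(θ)/(θ + 1) was incorrectly written as -((θ + 1)*log(θ + 1) + 1)*exp(θ)/(θ + 1)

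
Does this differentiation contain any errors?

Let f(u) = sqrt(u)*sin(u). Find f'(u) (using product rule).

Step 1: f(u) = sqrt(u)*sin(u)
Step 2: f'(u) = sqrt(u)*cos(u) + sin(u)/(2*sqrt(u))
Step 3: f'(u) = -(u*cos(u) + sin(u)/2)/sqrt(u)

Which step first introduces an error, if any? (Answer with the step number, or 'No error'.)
Step 3

Step 3 is incorrect due to a sign flip.
The step shows: -(u*cos(u) + sin(u)/2)/sqrt(u)
The correct value should be: (u*cos(u) + sin(u)/2)/sqrt(u)

Explanation: The sign of the whole expression was flipped: the term (u*cos(u) + sin(u)/2)/sqrt(u) was incorrectly written as -(u*cos(u) + sin(u)/2)/sqrt(u)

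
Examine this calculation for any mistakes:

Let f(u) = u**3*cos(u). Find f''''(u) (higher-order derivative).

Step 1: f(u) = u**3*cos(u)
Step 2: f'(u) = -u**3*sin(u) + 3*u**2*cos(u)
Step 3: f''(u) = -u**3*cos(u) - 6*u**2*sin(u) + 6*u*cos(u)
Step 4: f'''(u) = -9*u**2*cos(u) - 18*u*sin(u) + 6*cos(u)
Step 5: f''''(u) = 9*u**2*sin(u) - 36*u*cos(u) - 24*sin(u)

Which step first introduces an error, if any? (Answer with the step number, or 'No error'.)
Step 4

Step 4 is incorrect due to a dropped term.
The step shows: -9*u**2*cos(u) - 18*u*sin(u) + 6*cos(u)
The correct value should be: u**3*sin(u) - 9*u**2*cos(u) - 18*u*sin(u) + 6*cos(u)

Explanation: A term was dropped: the term u**3*sin(u) was incorrectly omitted
The later steps are derived from this incorrect expression, so the error originates in Step 4.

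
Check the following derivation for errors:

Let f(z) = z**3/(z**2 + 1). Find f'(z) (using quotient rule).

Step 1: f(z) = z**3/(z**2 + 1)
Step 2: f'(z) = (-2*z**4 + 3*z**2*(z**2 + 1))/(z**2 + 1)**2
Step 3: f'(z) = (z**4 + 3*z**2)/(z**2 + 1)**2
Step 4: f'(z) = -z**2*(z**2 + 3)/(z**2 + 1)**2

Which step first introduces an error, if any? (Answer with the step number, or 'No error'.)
Step 4

Step 4 is incorrect due to a sign flip.
The step shows: -z**2*(z**2 + 3)/(z**2 + 1)**2
The correct value should be: z**2*(z**2 + 3)/(z**2 + 1)**2

Explanation: The sign of the whole expression was flipped: the term z**2*(z**2 + 3)/(z**2 + 1)**2 was incorrectly written as -z**2*(z**2 + 3)/(z**2 + 1)**2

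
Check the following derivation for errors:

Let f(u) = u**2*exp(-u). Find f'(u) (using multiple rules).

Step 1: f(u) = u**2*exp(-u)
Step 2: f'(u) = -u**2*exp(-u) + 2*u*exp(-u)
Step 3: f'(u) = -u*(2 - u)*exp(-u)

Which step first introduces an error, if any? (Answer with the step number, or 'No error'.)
Step 3

Step 3 is incorrect due to a sign flip.
The step shows: -u*(2 - u)*exp(-u)
The correct value should be: u*(2 - u)*exp(-u)

Explanation: The sign of the whole expression was flipped: the term u*(2 - u)*exp(-u) was incorrectly written as -u*(2 - u)*exp(-u)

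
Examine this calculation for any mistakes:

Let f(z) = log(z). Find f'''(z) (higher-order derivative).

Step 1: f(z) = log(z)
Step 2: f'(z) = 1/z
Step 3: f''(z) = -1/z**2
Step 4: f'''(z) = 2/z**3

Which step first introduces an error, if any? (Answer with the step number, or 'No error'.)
No error

All steps in this derivation are correct.
The final answer f'''(z) = 2/z**3 is valid.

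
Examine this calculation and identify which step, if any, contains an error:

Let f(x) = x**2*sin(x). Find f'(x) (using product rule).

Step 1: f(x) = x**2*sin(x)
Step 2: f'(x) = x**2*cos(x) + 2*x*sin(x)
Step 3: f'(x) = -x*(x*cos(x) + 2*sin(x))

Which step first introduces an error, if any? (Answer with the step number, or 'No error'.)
Step 3

Step 3 is incorrect due to a sign flip.
The step shows: -x*(x*cos(x) + 2*sin(x))
The correct value should be: x*(x*cos(x) + 2*sin(x))

Explanation: The sign of the whole expression was flipped: the term x*(x*cos(x) + 2*sin(x)) was incorrectly written as -x*(x*cos(x) + 2*sin(x))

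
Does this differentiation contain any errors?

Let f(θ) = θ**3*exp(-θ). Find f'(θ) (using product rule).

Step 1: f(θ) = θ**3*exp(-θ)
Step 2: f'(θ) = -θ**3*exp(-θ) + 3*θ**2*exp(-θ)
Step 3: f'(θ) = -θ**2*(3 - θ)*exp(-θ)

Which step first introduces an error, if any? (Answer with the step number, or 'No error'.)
Step 3

Step 3 is incorrect due to a sign flip.
The step shows: -θ**2*(3 - θ)*exp(-θ)
The correct value should be: θ**2*(3 - θ)*exp(-θ)

Explanation: The sign of the whole expression was flipped: the term θ**2*(3 - θ)*exp(-θ) was incorrectly written as -θ**2*(3 - θ)*exp(-θ)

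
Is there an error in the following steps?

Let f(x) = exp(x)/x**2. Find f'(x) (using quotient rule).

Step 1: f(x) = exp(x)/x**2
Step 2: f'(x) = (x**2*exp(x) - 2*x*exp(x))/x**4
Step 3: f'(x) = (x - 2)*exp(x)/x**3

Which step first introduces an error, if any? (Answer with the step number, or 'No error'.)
No error

All steps in this derivation are correct.
The final answer f'(x) = (x - 2)*exp(x)/x**3 is valid.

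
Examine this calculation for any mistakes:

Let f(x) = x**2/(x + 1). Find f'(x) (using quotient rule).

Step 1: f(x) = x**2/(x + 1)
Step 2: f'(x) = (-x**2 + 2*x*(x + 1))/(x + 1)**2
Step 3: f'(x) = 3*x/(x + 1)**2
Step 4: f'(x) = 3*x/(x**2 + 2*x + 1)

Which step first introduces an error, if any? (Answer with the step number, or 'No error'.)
Step 3

Step 3 is incorrect due to a wrong exponent.
The step shows: 3*x/(x + 1)**2
The correct value should be: (x**2 + 2*x)/(x + 1)**2

Explanation: The exponent 2 on x was incorrectly written as 1: the term (x**2 + 2*x)/(x + 1)**2 was incorrectly written as 3*x/(x + 1)**2
The later steps are derived from this incorrect expression, so the error originates in Step 3.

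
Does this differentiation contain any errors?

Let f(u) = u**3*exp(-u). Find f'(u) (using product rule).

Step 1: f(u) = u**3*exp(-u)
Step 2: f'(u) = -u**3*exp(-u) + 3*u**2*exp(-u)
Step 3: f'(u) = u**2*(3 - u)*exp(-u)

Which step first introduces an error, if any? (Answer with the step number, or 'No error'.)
No error

All steps in this derivation are correct.
The final answer f'(u) = u**2*(3 - u)*exp(-u) is valid.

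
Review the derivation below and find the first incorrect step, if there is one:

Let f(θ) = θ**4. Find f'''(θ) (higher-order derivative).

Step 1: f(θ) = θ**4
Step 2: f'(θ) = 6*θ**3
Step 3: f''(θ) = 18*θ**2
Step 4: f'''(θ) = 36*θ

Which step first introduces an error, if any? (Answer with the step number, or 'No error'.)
Step 2

Step 2 is incorrect due to a wrong coefficient.
The step shows: 6*θ**3
The correct value should be: 4*θ**3

Explanation: The coefficient 4 was incorrectly written as 6: the term 4*θ**3 was incorrectly written as 6*θ**3
The later steps are derived from this incorrect expression, so the error originates in Step 2.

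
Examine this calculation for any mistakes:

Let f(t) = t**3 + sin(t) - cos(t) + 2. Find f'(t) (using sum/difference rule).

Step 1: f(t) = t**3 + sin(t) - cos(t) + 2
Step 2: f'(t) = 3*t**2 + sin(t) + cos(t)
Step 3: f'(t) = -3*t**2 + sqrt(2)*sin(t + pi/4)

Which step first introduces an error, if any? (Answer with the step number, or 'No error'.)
Step 3

Step 3 is incorrect due to a sign flip.
The step shows: -3*t**2 + sqrt(2)*sin(t + pi/4)
The correct value should be: 3*t**2 + sqrt(2)*sin(t + pi/4)

Explanation: The sign of one term was flipped: the term 3*t**2 was incorrectly written as -3*t**2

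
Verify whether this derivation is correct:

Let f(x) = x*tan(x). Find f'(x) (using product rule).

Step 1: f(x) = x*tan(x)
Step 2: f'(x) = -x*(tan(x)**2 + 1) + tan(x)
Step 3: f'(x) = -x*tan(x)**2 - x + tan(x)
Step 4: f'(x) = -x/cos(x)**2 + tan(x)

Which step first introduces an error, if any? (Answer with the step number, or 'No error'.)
Step 2

Step 2 is incorrect due to a sign flip.
The step shows: -x*(tan(x)**2 + 1) + tan(x)
The correct value should be: x*(tan(x)**2 + 1) + tan(x)

Explanation: The sign of one term was flipped: the term x*(tan(x)**2 + 1) was incorrectly written as -x*(tan(x)**2 + 1)
The later steps are derived from this incorrect expression, so the error originates in Step 2.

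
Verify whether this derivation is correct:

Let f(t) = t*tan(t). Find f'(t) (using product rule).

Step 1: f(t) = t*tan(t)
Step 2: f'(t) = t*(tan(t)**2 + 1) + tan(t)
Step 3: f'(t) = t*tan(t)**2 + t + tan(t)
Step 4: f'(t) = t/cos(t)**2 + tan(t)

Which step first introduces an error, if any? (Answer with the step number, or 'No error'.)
No error

All steps in this derivation are correct.
The final answer f'(t) = t/cos(t)**2 + tan(t) is valid.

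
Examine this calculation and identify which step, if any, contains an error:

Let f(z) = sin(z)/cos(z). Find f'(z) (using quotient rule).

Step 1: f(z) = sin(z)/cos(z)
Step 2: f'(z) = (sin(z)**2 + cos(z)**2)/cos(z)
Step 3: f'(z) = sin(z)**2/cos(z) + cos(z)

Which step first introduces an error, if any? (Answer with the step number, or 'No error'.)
Step 2

Step 2 is incorrect due to a wrong exponent.
The step shows: (sin(z)**2 + cos(z)**2)/cos(z)
The correct value should be: (sin(z)**2 + cos(z)**2)/cos(z)**2

Explanation: The exponent -2 on cos(z) was incorrectly written as -1: the term (sin(z)**2 + cos(z)**2)/cos(z)**2 was incorrectly written as (sin(z)**2 + cos(z)**2)/cos(z)
The later steps are derived from this incorrect expression, so the error originates in Step 2.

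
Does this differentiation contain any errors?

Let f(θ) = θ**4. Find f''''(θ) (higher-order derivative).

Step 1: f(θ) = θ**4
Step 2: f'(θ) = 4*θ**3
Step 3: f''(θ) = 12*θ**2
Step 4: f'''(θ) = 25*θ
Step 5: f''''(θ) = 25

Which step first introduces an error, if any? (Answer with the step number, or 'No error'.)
Step 4

Step 4 is incorrect due to a wrong coefficient.
The step shows: 25*θ
The correct value should be: 24*θ

Explanation: The coefficient 24 was incorrectly written as 25: the term 24*θ was incorrectly written as 25*θ
The later steps are derived from this incorrect expression, so the error originates in Step 4.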